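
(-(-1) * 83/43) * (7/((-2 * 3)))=-581/258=-2.25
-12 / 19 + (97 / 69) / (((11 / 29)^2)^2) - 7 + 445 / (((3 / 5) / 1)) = 15392846003 / 19194351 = 801.95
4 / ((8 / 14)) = 7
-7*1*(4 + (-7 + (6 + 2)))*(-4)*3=420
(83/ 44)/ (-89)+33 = 129145/ 3916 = 32.98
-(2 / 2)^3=-1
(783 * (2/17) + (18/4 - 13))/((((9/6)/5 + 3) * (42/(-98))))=-99505/1683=-59.12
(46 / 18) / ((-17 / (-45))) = 115 / 17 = 6.76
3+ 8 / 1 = 11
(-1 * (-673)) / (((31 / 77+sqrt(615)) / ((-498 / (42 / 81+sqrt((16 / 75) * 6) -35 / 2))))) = 6967851660 / ((31+77 * sqrt(615)) * (4585 -216 * sqrt(2))) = 839.04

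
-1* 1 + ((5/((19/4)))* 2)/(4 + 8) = -47/57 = -0.82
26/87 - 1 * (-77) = 6725/87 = 77.30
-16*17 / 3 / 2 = -136 / 3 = -45.33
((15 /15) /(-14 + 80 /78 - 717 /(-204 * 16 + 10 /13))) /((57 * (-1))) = 551486 /400938247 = 0.00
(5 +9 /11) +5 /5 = 75 /11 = 6.82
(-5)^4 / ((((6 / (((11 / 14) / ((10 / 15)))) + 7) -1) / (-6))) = -20625 / 61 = -338.11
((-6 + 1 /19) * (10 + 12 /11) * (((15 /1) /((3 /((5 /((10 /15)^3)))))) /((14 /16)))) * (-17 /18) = 8788575 /1463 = 6007.23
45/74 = 0.61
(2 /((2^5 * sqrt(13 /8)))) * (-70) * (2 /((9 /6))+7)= -875 * sqrt(26) /156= -28.60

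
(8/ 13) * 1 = 8/ 13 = 0.62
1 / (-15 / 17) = -17 / 15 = -1.13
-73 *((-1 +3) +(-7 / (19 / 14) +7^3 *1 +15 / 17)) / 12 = -4016971 / 1938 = -2072.74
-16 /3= -5.33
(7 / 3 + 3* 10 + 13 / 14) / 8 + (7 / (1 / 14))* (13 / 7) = 62549 / 336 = 186.16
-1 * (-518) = 518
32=32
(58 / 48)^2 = 841 / 576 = 1.46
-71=-71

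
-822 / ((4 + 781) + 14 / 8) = -1096 / 1049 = -1.04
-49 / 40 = -1.22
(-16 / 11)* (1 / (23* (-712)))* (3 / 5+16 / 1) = 0.00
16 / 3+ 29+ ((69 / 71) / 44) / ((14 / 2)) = 34.34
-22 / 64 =-11 / 32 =-0.34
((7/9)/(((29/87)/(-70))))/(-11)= 490/33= 14.85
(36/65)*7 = 252/65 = 3.88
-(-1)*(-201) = -201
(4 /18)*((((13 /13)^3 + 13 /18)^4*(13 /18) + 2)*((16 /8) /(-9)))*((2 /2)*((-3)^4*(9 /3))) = -100.24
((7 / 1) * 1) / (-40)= -0.18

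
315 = 315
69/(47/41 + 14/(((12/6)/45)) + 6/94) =132963/609337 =0.22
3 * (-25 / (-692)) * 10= 375 / 346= 1.08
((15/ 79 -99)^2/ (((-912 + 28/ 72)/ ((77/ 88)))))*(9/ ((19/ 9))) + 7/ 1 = -64115746450/ 1945762811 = -32.95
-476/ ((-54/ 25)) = 5950/ 27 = 220.37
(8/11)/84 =2/231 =0.01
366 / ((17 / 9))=3294 / 17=193.76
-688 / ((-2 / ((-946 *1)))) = -325424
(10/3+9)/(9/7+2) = 259/69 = 3.75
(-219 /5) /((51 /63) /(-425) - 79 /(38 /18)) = 436905 /373294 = 1.17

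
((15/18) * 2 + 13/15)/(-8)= -19/60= -0.32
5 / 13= 0.38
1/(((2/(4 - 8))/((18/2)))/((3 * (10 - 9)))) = -54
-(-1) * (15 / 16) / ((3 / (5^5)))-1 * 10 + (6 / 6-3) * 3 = 15369 / 16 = 960.56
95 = 95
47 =47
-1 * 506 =-506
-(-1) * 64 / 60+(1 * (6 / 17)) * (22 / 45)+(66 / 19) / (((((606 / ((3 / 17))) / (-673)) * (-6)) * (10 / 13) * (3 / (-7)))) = 583981 / 652460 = 0.90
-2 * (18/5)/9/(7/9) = -36/35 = -1.03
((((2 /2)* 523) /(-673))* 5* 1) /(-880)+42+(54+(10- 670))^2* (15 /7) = 652510373293 /829136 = 786976.29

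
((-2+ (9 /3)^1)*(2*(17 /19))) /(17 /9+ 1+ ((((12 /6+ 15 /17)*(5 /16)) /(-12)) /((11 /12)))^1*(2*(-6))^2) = -57222 /284677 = -0.20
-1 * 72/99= -8/11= -0.73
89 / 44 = 2.02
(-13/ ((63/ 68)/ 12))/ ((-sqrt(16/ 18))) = 884 * sqrt(2)/ 7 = 178.59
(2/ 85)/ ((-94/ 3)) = -3/ 3995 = -0.00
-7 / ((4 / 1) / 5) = -35 / 4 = -8.75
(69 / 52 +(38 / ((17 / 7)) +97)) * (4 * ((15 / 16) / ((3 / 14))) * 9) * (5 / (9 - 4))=31737195 / 1768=17950.90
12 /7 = 1.71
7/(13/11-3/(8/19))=-616/523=-1.18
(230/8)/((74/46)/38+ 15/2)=50255/13184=3.81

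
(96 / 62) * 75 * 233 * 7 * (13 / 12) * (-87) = -553398300 / 31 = -17851558.06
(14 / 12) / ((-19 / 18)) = -21 / 19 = -1.11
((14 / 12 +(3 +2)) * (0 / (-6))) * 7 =0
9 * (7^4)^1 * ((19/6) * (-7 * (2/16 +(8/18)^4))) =-2749137797/34992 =-78564.75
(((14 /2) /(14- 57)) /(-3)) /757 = 7 /97653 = 0.00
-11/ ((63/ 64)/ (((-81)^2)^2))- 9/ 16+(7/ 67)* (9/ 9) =-3609649312109/ 7504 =-481030025.60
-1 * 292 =-292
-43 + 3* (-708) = -2167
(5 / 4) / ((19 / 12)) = 15 / 19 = 0.79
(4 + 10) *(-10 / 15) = -28 / 3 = -9.33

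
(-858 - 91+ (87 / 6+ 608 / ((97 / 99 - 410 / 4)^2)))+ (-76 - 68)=-871488611493 / 808100402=-1078.44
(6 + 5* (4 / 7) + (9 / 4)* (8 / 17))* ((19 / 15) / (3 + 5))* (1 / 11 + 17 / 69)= 143488 / 270963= 0.53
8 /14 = 4 /7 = 0.57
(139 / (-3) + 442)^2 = 1408969 / 9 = 156552.11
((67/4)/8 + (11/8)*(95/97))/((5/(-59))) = -40.60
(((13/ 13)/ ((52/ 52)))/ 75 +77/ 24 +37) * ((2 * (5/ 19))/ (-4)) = -24133/ 4560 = -5.29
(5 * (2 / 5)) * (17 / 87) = 34 / 87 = 0.39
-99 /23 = -4.30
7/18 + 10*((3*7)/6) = 35.39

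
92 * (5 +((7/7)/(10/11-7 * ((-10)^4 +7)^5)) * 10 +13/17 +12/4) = 105921548165008720435548292/131358791859144167450193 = 806.35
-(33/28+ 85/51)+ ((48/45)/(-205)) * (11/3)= -739853/258300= -2.86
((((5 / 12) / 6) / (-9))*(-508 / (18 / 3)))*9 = 635 / 108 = 5.88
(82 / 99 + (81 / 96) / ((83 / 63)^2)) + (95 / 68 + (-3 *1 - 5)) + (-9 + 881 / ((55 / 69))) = 2023818213581 / 1855069920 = 1090.97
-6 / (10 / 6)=-18 / 5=-3.60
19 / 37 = 0.51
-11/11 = -1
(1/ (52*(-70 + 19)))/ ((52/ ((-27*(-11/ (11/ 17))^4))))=44217/ 2704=16.35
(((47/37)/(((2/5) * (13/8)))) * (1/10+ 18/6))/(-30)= -1457/7215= -0.20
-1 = -1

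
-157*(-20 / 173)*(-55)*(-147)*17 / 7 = 61653900 / 173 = 356380.92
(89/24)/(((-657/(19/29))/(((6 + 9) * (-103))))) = 870865/152424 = 5.71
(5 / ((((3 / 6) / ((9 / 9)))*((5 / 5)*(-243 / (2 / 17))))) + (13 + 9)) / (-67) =-90862 / 276777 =-0.33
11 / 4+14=67 / 4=16.75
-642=-642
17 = 17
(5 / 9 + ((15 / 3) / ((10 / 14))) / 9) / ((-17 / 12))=-0.94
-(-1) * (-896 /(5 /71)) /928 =-1988 /145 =-13.71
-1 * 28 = -28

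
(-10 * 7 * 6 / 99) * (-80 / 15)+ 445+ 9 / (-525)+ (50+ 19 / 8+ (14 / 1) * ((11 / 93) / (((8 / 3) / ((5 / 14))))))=558779161 / 1074150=520.21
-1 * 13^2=-169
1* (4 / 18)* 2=4 / 9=0.44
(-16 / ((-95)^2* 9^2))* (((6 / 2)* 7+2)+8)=-0.00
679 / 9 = 75.44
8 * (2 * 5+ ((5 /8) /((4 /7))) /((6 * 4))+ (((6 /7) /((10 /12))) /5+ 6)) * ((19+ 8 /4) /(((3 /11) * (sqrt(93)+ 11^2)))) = 2907134263 /34915200 - 24025903 * sqrt(93) /34915200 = 76.63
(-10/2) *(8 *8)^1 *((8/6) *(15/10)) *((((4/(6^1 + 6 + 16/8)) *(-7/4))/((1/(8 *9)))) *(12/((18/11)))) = 168960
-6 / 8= -3 / 4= -0.75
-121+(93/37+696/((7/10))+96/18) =684640/777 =881.13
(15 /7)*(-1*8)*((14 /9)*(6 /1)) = -160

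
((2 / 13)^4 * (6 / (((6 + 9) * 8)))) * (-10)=-8 / 28561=-0.00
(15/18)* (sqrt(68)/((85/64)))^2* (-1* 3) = -8192/85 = -96.38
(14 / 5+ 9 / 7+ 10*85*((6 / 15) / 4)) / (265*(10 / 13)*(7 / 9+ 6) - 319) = 364806 / 4351445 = 0.08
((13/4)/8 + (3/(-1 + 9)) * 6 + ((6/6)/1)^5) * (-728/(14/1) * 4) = -760.50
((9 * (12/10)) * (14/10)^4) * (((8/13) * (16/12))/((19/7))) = 9680832/771875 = 12.54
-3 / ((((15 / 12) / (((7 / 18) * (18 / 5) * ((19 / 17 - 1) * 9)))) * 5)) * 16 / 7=-1.63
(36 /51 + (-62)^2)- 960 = 49040 /17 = 2884.71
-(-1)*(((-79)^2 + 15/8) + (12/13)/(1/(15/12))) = 649379/104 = 6244.03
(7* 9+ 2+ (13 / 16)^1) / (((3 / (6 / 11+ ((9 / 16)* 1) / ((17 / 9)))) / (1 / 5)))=885573 / 239360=3.70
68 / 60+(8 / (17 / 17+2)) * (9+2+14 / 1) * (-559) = -558983 / 15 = -37265.53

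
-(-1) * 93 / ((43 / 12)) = 1116 / 43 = 25.95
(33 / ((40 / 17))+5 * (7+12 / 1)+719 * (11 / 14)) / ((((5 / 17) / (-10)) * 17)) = -188707 / 140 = -1347.91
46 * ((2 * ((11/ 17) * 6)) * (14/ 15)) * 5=28336/ 17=1666.82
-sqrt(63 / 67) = -3 * sqrt(469) / 67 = -0.97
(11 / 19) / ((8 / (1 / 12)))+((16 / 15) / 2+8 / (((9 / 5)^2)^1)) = 740813 / 246240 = 3.01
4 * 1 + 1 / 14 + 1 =71 / 14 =5.07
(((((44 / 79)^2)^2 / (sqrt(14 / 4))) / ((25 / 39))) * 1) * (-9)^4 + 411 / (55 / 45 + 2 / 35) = 129465 / 403 + 959059056384 * sqrt(14) / 6816264175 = 847.71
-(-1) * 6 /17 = 6 /17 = 0.35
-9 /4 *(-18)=81 /2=40.50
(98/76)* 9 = 441/38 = 11.61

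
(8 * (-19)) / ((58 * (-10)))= 38 / 145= 0.26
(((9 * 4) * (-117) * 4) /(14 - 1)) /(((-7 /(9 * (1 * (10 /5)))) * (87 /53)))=412128 /203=2030.19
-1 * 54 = -54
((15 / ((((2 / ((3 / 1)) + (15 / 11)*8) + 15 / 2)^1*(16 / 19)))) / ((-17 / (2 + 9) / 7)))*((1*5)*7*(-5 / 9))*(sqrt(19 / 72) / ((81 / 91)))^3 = 201615000962375*sqrt(38) / 78620072069376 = 15.81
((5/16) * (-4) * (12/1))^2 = 225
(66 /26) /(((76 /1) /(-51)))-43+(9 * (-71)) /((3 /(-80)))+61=16851621 /988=17056.30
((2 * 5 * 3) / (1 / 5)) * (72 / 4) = 2700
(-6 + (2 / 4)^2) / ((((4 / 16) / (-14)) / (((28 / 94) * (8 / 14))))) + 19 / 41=106509 / 1927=55.27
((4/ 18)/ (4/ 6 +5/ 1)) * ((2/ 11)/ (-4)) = -1/ 561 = -0.00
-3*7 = -21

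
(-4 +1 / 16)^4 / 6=5250987 / 131072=40.06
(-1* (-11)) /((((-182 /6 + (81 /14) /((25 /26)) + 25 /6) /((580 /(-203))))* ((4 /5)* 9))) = 13750 /63471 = 0.22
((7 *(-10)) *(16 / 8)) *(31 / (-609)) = 620 / 87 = 7.13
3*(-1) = -3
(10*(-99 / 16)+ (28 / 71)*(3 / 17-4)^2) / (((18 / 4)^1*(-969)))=9210505 / 715784796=0.01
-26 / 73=-0.36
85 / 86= 0.99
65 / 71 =0.92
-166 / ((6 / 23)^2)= -43907 / 18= -2439.28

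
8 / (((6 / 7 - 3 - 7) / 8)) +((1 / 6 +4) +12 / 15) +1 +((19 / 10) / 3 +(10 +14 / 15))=158 / 15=10.53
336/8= 42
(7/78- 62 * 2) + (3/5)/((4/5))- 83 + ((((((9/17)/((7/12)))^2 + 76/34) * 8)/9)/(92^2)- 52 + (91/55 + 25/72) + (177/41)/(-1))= -4118494000914791/15811460584920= -260.48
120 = 120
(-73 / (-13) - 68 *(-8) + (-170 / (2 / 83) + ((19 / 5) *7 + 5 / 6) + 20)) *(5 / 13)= -2518601 / 1014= -2483.83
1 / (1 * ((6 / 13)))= 13 / 6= 2.17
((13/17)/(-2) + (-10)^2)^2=11471769/1156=9923.68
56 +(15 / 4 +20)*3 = 509 / 4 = 127.25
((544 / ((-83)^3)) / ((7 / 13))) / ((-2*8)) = 442 / 4002509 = 0.00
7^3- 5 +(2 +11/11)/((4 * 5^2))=33803/100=338.03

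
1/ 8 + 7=57/ 8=7.12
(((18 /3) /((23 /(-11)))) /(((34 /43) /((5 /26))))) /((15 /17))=-473 /598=-0.79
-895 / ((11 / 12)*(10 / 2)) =-2148 / 11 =-195.27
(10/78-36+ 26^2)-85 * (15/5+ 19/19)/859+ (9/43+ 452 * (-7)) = -3636014518/1440543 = -2524.06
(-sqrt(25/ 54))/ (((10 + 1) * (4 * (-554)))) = 5 * sqrt(6)/ 438768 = 0.00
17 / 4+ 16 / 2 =12.25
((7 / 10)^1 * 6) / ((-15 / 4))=-28 / 25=-1.12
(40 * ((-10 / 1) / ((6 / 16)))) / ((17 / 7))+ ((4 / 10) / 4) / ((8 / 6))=-895847 / 2040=-439.14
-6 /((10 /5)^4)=-0.38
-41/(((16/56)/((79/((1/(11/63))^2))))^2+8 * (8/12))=-11239061163/1465849564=-7.67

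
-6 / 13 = -0.46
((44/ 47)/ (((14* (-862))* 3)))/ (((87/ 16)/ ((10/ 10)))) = -176/ 37009539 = -0.00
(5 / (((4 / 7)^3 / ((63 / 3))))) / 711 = 12005 / 15168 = 0.79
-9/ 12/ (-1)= 3/ 4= 0.75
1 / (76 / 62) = 0.82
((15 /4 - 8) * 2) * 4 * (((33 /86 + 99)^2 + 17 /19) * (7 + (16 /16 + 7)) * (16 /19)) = -2831721354120 /667489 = -4242349.09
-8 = -8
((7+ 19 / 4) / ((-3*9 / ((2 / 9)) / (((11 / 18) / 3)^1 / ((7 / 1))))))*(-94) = 24299 / 91854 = 0.26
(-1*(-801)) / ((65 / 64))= 51264 / 65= 788.68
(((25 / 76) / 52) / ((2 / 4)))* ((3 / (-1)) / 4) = -75 / 7904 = -0.01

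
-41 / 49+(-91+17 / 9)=-39667 / 441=-89.95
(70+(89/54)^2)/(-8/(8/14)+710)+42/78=0.64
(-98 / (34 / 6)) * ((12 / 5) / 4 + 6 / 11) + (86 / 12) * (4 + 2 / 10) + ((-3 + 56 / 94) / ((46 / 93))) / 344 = 10.28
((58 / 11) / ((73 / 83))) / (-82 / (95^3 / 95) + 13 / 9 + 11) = 195508575 / 405539893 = 0.48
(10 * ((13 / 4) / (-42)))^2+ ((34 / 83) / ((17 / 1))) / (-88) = 3855661 / 6442128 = 0.60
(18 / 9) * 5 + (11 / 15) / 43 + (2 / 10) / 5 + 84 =94.06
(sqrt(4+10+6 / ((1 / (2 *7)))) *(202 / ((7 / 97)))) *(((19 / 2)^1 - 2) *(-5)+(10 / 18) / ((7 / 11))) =-45213155 *sqrt(2) / 63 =-1014937.41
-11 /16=-0.69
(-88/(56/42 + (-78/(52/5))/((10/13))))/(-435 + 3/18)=-6336/263509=-0.02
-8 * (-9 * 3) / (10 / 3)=324 / 5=64.80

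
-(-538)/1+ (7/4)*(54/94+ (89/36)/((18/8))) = 4118627/7614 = 540.93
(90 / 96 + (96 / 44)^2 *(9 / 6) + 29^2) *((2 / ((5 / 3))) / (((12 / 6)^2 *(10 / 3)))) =2958867 / 38720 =76.42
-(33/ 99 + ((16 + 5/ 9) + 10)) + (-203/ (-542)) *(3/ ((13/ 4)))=-26.54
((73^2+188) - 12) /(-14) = -393.21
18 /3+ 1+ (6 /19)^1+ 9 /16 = 2395 /304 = 7.88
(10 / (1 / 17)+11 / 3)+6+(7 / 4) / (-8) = 17227 / 96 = 179.45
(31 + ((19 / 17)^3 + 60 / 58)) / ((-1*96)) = -99231 / 284954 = -0.35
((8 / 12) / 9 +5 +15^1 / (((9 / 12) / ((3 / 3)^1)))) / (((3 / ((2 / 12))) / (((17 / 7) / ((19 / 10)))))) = 57545 / 32319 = 1.78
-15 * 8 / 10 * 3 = -36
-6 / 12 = -1 / 2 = -0.50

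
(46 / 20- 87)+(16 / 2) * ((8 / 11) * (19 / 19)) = -8677 / 110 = -78.88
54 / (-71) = -54 / 71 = -0.76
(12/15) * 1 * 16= 64/5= 12.80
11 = 11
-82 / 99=-0.83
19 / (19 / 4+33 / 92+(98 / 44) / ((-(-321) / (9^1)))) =3.67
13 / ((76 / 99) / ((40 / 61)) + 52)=12870 / 52639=0.24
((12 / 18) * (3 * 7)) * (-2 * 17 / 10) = -238 / 5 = -47.60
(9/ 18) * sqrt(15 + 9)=sqrt(6)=2.45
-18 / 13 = -1.38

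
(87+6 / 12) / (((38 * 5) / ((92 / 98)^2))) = 2645 / 6517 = 0.41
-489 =-489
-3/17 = -0.18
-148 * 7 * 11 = -11396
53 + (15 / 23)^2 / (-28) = 784811 / 14812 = 52.98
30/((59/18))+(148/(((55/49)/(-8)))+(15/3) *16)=-3133644/3245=-965.68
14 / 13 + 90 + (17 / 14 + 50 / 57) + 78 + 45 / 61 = 108784591 / 632814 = 171.91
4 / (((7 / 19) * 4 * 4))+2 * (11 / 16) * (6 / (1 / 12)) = 99.68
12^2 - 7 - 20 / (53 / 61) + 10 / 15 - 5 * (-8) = 154.65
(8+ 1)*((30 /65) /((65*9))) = 6 /845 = 0.01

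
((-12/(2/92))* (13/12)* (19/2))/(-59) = 5681/59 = 96.29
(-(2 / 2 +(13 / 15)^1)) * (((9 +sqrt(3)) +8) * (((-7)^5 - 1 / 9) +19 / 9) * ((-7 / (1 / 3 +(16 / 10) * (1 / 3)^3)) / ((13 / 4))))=-2015793360 / 689 - 118576080 * sqrt(3) / 689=-3223763.65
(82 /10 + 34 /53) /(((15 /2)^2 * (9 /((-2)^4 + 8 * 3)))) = 24992 /35775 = 0.70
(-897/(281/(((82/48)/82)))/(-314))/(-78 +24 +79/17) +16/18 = 9475579981/10660078944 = 0.89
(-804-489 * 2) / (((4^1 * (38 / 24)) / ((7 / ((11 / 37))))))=-125874 / 19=-6624.95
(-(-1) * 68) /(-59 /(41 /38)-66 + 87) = -2788 /1381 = -2.02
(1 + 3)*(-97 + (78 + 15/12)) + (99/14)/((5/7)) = -611/10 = -61.10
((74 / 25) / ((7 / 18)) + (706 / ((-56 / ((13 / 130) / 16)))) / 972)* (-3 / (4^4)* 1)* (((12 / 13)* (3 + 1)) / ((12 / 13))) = -165720347 / 464486400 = -0.36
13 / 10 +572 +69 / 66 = 574.35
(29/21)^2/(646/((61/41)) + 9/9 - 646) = -51301/5670819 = -0.01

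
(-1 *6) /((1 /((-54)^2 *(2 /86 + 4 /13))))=-3236760 /559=-5790.27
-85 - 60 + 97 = -48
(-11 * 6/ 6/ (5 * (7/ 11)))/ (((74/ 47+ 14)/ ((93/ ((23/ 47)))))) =-8285959/ 196420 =-42.18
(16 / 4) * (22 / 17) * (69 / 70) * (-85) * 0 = 0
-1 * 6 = -6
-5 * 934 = -4670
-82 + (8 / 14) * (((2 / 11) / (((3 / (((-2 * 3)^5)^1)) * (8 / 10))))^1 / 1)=-32234 / 77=-418.62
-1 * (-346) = 346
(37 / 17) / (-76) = -37 / 1292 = -0.03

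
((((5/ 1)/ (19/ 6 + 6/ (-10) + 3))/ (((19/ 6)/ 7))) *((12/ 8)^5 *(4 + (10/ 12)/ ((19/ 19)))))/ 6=1233225/ 101536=12.15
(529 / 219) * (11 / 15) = 5819 / 3285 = 1.77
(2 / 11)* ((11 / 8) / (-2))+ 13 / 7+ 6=433 / 56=7.73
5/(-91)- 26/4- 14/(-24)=-6521/1092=-5.97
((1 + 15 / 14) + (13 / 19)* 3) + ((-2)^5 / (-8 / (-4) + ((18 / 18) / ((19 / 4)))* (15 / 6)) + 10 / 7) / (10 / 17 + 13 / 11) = -587695 / 264138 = -2.22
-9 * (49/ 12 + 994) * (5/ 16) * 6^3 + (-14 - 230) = -4852637/ 8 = -606579.62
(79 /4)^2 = 6241 /16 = 390.06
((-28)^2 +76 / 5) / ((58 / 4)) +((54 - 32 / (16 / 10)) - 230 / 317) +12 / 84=28486433 / 321755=88.53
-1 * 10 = -10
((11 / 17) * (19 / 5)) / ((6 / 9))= 627 / 170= 3.69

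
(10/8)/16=5/64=0.08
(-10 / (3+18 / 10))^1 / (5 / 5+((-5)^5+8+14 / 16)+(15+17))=10 / 14799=0.00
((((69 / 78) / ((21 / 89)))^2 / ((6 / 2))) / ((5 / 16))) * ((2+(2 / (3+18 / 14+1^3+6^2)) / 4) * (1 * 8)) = 77971409072 / 323083215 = 241.34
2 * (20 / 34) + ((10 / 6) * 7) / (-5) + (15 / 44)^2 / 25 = -1.15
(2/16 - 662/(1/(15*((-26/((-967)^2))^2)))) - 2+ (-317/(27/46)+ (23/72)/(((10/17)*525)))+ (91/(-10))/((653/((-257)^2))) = -105208688216608835029489/71943178729264038000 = -1462.39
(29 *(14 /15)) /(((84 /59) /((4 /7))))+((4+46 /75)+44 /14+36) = 86026 /1575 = 54.62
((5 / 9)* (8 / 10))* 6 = 8 / 3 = 2.67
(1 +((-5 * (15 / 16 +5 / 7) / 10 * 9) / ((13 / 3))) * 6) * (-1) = 13529 / 1456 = 9.29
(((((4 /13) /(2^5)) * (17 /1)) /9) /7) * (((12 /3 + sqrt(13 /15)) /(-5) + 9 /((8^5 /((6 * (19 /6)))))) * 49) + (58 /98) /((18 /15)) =2946765473 /7514357760 -119 * sqrt(195) /70200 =0.37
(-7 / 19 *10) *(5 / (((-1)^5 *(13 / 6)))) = 2100 / 247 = 8.50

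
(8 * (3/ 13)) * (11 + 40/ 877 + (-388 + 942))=11893080/ 11401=1043.16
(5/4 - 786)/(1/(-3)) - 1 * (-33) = 9549/4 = 2387.25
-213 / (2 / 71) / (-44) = 15123 / 88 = 171.85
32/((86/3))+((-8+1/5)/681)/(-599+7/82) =1.12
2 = 2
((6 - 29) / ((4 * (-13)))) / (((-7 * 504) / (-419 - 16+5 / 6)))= 59915 / 1100736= 0.05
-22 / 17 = -1.29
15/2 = 7.50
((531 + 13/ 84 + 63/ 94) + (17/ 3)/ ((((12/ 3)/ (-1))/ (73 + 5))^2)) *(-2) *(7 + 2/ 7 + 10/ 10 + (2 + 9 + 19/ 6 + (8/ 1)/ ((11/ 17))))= -85303564415/ 455994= -187071.68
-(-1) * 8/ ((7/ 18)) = 144/ 7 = 20.57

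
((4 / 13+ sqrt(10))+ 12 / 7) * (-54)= -54 * sqrt(10) -9936 / 91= -279.95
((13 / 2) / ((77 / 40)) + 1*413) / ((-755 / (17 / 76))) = -545037 / 4418260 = -0.12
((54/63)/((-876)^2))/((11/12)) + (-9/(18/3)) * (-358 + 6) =433311649/820666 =528.00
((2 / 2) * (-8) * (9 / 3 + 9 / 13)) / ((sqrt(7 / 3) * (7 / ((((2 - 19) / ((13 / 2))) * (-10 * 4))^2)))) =-710246400 * sqrt(21) / 107653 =-30233.79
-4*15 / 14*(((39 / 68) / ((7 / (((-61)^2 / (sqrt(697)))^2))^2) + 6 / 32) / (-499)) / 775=89719026124837581 / 1752793800154040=51.19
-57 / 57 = -1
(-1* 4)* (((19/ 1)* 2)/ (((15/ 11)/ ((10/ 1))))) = -3344/ 3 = -1114.67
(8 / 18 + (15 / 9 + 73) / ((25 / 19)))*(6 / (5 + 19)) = 3217 / 225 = 14.30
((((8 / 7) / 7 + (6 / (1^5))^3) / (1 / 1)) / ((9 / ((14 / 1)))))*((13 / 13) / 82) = 10592 / 2583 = 4.10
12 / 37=0.32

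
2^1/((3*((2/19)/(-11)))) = -209/3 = -69.67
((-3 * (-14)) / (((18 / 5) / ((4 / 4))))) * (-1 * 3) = -35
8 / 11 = 0.73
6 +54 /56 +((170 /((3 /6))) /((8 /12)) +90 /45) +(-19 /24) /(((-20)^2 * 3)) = 104623067 /201600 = 518.96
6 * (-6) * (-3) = 108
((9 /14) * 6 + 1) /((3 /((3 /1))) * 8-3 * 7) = -34 /91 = -0.37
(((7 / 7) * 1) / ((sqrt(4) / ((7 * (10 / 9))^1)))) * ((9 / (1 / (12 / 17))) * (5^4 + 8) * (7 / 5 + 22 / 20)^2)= 1661625 / 17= 97742.65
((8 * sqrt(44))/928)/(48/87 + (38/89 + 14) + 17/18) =801 * sqrt(11)/739757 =0.00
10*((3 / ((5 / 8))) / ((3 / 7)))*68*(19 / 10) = 72352 / 5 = 14470.40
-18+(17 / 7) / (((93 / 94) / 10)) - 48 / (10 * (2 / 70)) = -105106 / 651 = -161.45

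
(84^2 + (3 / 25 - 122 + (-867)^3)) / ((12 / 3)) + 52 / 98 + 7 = -399170781739 / 2450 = -162926849.69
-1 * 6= -6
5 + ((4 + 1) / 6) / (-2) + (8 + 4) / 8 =6.08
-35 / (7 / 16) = -80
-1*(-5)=5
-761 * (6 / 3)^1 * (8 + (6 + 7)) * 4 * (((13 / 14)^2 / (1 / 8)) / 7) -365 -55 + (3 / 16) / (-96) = -3171231793 / 25088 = -126404.33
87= 87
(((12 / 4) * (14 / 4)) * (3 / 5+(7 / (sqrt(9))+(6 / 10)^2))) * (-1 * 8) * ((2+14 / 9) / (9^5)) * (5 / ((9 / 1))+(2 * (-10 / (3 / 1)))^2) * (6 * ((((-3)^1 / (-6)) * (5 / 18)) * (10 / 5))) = -221312 / 177147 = -1.25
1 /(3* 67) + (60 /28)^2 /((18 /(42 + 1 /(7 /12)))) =769168 /68943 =11.16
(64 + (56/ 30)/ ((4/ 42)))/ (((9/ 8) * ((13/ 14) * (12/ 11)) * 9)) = 128744/ 15795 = 8.15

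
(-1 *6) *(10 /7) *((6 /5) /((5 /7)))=-72 /5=-14.40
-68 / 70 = -34 / 35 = -0.97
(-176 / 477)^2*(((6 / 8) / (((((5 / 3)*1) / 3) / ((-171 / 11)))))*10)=-80256 / 2809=-28.57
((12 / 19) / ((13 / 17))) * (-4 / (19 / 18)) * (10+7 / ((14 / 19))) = -22032 / 361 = -61.03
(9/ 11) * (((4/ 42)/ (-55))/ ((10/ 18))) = -54/ 21175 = -0.00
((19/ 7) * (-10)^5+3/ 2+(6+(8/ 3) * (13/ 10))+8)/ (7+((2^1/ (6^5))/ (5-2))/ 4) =-443201028192/ 11430755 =-38772.68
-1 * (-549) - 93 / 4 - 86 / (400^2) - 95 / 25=41755957 / 80000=521.95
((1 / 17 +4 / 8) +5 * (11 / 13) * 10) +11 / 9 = 175385 / 3978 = 44.09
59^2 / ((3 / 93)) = 107911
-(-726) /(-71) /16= -363 /568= -0.64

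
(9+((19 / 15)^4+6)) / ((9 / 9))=889696 / 50625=17.57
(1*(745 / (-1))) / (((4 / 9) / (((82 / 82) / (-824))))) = 6705 / 3296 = 2.03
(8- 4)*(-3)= -12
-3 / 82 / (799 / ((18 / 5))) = -27 / 163795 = -0.00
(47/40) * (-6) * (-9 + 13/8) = 51.99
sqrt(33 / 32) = sqrt(66) / 8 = 1.02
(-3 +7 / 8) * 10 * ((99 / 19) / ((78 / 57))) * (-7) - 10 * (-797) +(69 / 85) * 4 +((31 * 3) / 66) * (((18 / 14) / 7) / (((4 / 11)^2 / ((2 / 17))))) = 7398261527 / 866320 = 8539.87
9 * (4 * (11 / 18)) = 22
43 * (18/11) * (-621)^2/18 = 16582563/11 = 1507505.73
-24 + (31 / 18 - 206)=-4109 / 18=-228.28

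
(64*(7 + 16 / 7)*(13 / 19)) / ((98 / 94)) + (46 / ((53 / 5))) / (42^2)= 2424854335 / 6217218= 390.02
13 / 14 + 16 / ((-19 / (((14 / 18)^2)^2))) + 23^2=924307297 / 1745226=529.62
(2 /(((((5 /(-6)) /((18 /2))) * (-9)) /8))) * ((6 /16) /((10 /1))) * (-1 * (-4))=72 /25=2.88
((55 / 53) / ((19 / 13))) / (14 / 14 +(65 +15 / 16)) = 11440 / 1078497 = 0.01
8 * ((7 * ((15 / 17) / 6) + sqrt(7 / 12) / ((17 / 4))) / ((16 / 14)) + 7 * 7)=14 * sqrt(21) / 51 + 13573 / 34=400.46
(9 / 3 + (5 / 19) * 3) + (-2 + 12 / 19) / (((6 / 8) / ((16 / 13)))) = 88 / 57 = 1.54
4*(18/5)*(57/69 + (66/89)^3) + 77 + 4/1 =8007277203/81071435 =98.77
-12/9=-4/3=-1.33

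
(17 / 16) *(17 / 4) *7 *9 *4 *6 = 54621 / 8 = 6827.62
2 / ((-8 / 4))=-1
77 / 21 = 11 / 3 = 3.67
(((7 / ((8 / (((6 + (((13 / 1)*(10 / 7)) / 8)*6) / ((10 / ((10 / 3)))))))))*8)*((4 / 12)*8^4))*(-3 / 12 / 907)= -17.50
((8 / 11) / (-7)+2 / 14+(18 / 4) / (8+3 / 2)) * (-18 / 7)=-13500 / 10241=-1.32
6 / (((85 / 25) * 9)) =10 / 51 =0.20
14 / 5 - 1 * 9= -31 / 5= -6.20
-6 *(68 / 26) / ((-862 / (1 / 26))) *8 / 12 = 34 / 72839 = 0.00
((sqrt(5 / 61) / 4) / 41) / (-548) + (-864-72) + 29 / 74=-69235 / 74-sqrt(305) / 5482192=-935.61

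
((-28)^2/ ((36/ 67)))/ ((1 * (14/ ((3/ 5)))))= 938/ 15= 62.53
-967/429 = -2.25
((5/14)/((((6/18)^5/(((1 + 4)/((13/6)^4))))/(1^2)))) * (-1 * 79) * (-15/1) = 4664871000/199927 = 23332.87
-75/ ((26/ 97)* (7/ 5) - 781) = 12125/ 126201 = 0.10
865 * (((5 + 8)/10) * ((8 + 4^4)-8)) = 287872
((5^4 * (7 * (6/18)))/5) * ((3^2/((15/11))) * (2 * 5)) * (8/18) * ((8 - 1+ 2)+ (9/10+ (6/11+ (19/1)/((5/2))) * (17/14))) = 1523900/9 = 169322.22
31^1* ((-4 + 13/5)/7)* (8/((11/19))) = -4712/55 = -85.67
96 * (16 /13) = 1536 /13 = 118.15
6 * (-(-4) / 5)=24 / 5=4.80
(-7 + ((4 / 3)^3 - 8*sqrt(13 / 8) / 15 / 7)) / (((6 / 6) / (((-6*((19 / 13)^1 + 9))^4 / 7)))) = -2052612096000 / 199927 - 295576141824*sqrt(26) / 6997445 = -10482193.41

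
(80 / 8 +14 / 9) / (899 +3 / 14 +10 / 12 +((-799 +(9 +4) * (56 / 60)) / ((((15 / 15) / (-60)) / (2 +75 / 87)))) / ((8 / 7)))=112 / 1154679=0.00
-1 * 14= -14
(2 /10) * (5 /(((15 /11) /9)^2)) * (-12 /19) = -27.51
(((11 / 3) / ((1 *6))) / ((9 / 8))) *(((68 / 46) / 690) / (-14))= -374 / 4499145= -0.00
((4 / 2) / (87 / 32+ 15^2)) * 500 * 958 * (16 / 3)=490496000 / 21861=22437.03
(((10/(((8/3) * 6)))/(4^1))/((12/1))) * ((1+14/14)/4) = 5/768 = 0.01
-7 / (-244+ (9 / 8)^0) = 7 / 243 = 0.03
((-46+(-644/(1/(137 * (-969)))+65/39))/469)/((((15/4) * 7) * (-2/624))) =-15242160544/7035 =-2166618.41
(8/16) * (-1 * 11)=-5.50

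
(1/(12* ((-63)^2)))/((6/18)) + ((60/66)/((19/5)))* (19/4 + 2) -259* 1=-854025397/3318084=-257.39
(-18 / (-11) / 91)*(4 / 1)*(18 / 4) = 324 / 1001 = 0.32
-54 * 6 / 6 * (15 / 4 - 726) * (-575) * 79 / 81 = -43744275 / 2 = -21872137.50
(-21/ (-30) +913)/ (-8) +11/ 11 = -9057/ 80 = -113.21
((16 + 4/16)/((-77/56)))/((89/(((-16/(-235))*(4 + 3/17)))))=-29536/782221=-0.04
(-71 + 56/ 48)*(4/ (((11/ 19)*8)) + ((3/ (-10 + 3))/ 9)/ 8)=-59.89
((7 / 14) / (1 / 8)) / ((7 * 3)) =4 / 21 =0.19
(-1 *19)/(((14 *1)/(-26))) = 247/7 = 35.29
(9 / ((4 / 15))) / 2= 135 / 8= 16.88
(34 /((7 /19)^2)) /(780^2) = 6137 /14905800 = 0.00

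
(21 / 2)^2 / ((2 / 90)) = 19845 / 4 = 4961.25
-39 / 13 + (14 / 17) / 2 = -44 / 17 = -2.59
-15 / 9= -5 / 3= -1.67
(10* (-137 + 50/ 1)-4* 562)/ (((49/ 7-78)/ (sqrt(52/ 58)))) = 3118* sqrt(754)/ 2059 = 41.58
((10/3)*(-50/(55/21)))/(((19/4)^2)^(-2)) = -32395.13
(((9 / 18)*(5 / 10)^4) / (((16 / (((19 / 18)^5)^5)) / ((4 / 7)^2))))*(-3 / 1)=-93076495688256089536609610280499 / 12590339214252929360553054943838208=-0.01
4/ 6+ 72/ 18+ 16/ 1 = 62/ 3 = 20.67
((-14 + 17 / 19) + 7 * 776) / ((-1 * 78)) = -102959 / 1482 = -69.47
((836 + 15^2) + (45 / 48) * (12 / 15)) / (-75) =-4247 / 300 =-14.16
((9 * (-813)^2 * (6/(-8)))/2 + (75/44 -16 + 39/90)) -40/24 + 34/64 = -11778546767/5280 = -2230785.37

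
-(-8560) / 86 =4280 / 43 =99.53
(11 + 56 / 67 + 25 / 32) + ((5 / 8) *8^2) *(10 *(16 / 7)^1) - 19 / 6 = 41590295 / 45024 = 923.74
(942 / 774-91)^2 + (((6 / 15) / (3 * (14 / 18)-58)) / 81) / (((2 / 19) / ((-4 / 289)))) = 97111954466704 / 12047168745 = 8060.98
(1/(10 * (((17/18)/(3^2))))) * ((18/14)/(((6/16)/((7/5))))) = 1944/425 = 4.57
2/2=1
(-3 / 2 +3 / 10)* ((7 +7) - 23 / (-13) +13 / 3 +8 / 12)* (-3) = 972 / 13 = 74.77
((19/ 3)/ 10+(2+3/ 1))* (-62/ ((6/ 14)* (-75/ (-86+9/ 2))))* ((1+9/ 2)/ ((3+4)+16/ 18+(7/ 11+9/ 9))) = -723301579/ 1414500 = -511.35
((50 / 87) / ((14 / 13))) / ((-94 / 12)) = -650 / 9541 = -0.07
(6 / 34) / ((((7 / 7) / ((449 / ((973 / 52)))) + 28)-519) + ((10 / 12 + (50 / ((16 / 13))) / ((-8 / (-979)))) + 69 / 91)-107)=23534784 / 583482206767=0.00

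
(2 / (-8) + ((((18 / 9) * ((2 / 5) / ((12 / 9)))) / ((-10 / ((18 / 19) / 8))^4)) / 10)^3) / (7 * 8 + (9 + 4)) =-1160414452287359418367999992374402515013 / 320274388831311199469568000000000000000000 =-0.00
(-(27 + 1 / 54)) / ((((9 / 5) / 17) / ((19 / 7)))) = -2356285 / 3402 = -692.62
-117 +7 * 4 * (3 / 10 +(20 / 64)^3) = -551657 / 5120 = -107.75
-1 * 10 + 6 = -4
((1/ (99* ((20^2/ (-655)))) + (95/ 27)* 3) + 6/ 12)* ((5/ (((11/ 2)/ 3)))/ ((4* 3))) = 29143/ 11616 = 2.51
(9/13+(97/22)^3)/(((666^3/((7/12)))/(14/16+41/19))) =0.00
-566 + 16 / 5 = -2814 / 5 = -562.80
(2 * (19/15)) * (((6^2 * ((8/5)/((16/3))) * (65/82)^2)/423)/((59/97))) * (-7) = -2180269/4661413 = -0.47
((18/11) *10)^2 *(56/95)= 362880/2299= 157.84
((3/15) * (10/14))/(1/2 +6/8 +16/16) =4/63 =0.06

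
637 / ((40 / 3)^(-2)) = 1019200 / 9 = 113244.44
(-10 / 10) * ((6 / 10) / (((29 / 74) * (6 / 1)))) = -0.26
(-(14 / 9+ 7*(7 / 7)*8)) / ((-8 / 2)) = 14.39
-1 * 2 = -2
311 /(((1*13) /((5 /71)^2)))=7775 /65533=0.12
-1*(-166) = 166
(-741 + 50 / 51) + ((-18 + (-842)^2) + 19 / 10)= 361186019 / 510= 708207.88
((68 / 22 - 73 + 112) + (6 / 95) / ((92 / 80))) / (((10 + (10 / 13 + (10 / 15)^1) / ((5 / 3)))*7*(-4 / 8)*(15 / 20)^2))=-210698800 / 106902873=-1.97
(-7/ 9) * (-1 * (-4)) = -28/ 9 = -3.11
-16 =-16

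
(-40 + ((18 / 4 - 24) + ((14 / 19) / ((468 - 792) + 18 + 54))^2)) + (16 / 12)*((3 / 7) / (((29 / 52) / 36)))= -536923039 / 23743692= -22.61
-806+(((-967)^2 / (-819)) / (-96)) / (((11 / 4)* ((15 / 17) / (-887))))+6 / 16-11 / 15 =-2089427579 / 405405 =-5153.93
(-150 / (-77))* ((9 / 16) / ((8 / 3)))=0.41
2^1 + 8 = 10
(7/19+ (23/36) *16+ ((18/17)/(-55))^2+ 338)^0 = 1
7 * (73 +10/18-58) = 980/9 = 108.89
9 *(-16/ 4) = -36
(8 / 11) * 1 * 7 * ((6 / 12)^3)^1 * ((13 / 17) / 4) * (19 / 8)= 1729 / 5984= 0.29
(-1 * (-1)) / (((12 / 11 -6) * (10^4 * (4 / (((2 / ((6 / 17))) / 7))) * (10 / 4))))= -187 / 113400000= -0.00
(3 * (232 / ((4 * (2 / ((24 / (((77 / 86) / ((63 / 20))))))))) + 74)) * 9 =3746142 / 55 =68111.67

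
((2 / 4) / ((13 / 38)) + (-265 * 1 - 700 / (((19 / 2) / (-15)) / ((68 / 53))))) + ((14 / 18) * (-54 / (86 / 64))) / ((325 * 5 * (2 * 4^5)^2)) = 5324003524586853 / 4611383296000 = 1154.54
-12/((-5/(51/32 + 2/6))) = 37/8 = 4.62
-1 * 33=-33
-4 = -4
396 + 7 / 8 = 3175 / 8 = 396.88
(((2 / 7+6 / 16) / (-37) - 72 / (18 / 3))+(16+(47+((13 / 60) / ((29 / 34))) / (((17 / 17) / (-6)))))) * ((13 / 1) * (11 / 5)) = 57428657 / 40600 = 1414.50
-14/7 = -2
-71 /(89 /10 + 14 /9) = -6390 /941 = -6.79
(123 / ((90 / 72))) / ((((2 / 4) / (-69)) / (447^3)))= -6064105643208 / 5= -1212821128641.60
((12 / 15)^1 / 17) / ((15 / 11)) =44 / 1275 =0.03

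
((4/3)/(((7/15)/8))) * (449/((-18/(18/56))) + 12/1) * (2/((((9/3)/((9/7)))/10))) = 267600/343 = 780.17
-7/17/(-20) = 7/340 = 0.02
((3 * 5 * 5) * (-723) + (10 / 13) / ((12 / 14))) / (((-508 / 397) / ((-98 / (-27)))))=153808.90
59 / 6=9.83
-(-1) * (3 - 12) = -9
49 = 49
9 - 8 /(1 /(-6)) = 57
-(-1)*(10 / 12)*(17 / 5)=17 / 6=2.83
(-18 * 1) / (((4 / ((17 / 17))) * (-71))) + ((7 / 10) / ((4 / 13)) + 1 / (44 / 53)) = 110681 / 31240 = 3.54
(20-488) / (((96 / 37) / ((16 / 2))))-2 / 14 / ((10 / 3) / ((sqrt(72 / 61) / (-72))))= -1443 + sqrt(122) / 17080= -1443.00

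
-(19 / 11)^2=-361 / 121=-2.98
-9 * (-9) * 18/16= 729/8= 91.12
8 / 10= 0.80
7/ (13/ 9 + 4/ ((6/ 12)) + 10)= 9/ 25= 0.36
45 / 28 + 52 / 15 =2131 / 420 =5.07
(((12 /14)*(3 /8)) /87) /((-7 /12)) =-9 /1421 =-0.01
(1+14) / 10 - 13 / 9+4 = 73 / 18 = 4.06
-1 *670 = -670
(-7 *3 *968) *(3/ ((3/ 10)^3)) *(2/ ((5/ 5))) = -13552000/ 3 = -4517333.33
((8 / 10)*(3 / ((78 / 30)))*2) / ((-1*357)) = -8 / 1547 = -0.01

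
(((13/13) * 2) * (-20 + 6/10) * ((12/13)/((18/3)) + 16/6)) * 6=-8536/13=-656.62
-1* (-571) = 571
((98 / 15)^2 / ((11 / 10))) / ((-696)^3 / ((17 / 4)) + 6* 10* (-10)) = -0.00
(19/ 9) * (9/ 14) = 19/ 14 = 1.36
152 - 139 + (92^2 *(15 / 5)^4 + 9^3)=686326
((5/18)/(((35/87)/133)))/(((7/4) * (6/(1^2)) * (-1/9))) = -551/7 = -78.71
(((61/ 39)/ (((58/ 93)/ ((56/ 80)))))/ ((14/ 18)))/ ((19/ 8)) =34038/ 35815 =0.95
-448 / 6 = -224 / 3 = -74.67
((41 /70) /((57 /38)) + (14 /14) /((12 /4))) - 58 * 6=-36464 /105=-347.28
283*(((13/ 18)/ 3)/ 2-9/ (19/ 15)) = -4056239/ 2052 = -1976.72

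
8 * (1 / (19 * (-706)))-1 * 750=-5030254 / 6707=-750.00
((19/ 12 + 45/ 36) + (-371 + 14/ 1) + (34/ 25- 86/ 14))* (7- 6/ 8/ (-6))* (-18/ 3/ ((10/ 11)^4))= 314534491689/ 14000000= 22466.75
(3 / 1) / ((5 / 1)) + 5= 28 / 5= 5.60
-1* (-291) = 291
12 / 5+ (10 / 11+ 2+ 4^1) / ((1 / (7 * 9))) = 24072 / 55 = 437.67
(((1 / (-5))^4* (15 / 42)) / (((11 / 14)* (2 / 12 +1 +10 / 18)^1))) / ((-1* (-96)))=3 / 682000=0.00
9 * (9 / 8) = 81 / 8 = 10.12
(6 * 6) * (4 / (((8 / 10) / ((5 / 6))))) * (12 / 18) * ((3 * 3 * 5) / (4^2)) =281.25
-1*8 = -8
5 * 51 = 255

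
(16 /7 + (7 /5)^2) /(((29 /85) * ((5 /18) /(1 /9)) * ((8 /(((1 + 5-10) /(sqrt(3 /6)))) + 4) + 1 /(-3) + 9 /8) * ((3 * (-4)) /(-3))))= 3637728 * sqrt(2) /61270475 + 3486156 /12254095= 0.37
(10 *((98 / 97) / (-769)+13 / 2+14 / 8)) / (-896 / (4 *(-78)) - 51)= -479929515 / 280022122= -1.71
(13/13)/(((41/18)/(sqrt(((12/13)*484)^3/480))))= 574992*sqrt(130)/34645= 189.23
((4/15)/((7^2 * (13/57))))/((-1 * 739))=-76/2353715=-0.00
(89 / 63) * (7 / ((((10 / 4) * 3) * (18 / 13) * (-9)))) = -1157 / 10935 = -0.11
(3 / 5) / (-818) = -3 / 4090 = -0.00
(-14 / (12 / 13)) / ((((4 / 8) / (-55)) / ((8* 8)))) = 106773.33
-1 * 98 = -98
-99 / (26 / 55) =-5445 / 26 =-209.42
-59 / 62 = -0.95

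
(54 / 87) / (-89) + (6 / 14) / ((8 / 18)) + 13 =1008667 / 72268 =13.96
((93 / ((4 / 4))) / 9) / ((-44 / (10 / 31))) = -5 / 66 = -0.08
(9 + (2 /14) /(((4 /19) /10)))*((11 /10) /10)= 2431 /1400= 1.74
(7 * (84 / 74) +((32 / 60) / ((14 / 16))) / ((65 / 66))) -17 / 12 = 7220377 / 1010100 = 7.15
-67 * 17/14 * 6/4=-122.04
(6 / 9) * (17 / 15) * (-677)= -23018 / 45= -511.51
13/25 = 0.52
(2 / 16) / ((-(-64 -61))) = 1 / 1000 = 0.00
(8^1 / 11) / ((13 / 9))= 72 / 143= 0.50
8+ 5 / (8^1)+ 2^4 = 197 / 8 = 24.62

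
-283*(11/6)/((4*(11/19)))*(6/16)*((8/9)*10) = -26885/36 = -746.81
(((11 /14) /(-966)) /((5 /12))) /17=-11 /95795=-0.00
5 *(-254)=-1270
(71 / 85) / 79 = 71 / 6715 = 0.01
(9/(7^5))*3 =27/16807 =0.00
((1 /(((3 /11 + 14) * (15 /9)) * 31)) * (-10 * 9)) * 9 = -5346 /4867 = -1.10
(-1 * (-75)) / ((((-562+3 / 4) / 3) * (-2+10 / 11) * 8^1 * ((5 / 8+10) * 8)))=33 / 61064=0.00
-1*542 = -542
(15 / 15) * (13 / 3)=13 / 3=4.33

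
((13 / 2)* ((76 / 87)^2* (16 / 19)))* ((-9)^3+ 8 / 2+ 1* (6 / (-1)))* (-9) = 23111296 / 841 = 27480.73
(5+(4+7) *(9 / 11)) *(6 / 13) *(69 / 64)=1449 / 208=6.97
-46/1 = -46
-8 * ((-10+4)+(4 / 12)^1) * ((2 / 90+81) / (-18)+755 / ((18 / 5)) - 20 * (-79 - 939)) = 1132732372 / 1215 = 932290.02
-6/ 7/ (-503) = 0.00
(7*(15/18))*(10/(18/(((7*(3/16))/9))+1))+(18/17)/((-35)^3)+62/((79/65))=7745871173689/150459479625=51.48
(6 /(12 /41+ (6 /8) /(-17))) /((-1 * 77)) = -5576 /17787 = -0.31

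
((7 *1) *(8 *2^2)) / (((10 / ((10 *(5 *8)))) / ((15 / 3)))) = 44800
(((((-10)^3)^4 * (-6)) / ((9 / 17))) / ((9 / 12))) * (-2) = 272000000000000 / 9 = 30222222222222.22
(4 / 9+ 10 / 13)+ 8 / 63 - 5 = -333 / 91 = -3.66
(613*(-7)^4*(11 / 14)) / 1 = 2312849 / 2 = 1156424.50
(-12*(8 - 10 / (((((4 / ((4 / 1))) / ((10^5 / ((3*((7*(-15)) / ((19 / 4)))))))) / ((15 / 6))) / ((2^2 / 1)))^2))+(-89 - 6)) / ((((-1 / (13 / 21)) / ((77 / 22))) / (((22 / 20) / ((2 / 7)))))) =-5162299963864901 / 22680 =-227614636854.71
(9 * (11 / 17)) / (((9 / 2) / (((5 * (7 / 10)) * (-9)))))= -693 / 17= -40.76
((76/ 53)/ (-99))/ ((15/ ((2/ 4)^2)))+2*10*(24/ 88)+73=6174746/ 78705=78.45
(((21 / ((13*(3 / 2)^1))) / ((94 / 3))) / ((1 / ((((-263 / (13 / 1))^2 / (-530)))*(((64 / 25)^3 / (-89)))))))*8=1523108020224 / 38052554921875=0.04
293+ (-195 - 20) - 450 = -372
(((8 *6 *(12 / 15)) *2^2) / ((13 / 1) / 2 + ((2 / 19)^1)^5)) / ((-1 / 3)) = -11409864192 / 160946755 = -70.89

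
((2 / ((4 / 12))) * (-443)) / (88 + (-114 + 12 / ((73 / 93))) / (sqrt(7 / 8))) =545332557 / 7908566 + 349552251 * sqrt(14) / 15817132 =151.64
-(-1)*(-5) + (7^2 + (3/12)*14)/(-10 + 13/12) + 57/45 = -15442/1605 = -9.62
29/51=0.57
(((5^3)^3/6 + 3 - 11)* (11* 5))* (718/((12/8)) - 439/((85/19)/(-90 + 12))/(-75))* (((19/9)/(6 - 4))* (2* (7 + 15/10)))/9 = 490015806684943/36450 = 13443506356.24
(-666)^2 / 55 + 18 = 444546 / 55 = 8082.65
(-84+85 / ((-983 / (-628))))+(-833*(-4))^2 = 10913457000 / 983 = 11102194.30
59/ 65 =0.91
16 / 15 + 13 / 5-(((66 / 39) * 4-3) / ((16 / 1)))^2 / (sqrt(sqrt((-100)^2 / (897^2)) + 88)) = 11 / 3-2401 * sqrt(17723823) / 1709706752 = 3.66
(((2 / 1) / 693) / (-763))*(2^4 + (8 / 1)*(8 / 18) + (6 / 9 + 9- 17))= -20 / 432621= -0.00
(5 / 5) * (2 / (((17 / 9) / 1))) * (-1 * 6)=-108 / 17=-6.35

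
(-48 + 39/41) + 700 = 26771/41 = 652.95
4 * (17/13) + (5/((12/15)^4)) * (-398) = -4853.17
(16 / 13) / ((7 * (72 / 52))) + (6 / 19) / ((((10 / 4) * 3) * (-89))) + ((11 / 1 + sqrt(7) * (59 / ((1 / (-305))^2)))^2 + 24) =120746450 * sqrt(7) + 112319608773383088188 / 532665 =210863824244598.52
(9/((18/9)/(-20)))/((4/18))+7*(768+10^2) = 5671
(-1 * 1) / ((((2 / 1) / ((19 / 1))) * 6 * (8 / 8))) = -19 / 12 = -1.58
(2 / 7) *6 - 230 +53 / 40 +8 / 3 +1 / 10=-188323 / 840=-224.19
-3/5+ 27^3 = 19682.40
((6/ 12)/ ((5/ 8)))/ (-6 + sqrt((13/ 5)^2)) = -4/ 17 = -0.24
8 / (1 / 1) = 8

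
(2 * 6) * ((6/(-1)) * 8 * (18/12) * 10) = -8640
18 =18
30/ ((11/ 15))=450/ 11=40.91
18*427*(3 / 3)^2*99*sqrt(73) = 760914*sqrt(73) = 6501252.07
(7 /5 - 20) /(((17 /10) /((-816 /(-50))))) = -4464 /25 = -178.56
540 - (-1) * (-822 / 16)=3909 / 8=488.62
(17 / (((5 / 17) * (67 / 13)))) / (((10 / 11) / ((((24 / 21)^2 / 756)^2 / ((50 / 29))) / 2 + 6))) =265834274543981 / 3591456316875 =74.02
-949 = -949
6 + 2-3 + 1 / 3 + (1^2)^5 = 19 / 3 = 6.33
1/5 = 0.20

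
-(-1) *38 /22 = 19 /11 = 1.73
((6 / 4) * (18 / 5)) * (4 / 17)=108 / 85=1.27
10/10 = 1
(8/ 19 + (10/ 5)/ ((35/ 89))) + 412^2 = 112883422/ 665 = 169749.51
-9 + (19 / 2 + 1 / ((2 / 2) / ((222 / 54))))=83 / 18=4.61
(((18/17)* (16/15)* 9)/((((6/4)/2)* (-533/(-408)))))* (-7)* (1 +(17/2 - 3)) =-96768/205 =-472.04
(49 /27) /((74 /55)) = 2695 /1998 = 1.35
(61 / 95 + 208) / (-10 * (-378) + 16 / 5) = 19821 / 359404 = 0.06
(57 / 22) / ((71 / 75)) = 4275 / 1562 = 2.74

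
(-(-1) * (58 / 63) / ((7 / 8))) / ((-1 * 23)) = -464 / 10143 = -0.05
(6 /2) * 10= 30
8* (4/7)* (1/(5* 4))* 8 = 64/35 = 1.83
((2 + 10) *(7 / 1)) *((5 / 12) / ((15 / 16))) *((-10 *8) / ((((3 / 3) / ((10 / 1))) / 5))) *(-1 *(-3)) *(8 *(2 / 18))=-3584000 / 9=-398222.22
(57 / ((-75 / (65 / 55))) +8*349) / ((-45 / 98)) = -25073398 / 4125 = -6078.40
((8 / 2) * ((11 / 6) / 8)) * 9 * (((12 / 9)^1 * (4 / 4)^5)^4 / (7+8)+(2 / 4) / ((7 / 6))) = 59807 / 11340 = 5.27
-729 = -729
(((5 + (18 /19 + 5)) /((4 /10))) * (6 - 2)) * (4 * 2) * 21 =349440 /19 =18391.58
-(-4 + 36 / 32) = 2.88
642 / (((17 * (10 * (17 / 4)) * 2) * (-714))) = -107 / 171955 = -0.00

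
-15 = -15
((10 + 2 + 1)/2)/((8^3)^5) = 13/70368744177664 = 0.00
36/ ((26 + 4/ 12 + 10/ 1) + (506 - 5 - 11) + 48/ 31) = 3348/ 49093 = 0.07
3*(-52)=-156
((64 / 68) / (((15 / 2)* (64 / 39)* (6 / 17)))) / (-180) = -13 / 10800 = -0.00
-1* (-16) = 16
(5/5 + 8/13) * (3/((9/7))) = 49/13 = 3.77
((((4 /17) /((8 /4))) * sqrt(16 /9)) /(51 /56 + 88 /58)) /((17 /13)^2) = 2195648 /58115877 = 0.04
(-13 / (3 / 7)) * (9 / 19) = -273 / 19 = -14.37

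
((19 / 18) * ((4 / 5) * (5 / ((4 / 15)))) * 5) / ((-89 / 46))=-10925 / 267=-40.92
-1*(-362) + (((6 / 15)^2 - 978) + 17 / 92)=-1416007 / 2300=-615.66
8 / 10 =4 / 5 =0.80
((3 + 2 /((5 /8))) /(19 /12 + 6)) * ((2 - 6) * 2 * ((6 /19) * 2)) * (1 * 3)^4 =-2892672 /8645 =-334.61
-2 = -2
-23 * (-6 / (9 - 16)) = -138 / 7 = -19.71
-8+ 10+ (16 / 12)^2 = 34 / 9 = 3.78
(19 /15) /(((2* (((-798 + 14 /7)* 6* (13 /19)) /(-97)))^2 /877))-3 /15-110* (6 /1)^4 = -32973431182953041 /231295184640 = -142559.96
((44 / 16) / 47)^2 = 121 / 35344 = 0.00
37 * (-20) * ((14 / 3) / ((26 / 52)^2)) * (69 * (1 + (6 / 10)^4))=-134580544 / 125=-1076644.35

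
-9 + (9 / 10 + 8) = -1 / 10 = -0.10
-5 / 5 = -1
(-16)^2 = 256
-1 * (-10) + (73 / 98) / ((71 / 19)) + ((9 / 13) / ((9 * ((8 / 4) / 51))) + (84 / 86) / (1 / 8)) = 38846272 / 1944761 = 19.97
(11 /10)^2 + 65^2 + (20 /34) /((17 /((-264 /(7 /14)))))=121609469 /28900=4207.94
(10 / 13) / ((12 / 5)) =25 / 78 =0.32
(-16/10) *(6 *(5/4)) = -12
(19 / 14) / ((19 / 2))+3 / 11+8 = 648 / 77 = 8.42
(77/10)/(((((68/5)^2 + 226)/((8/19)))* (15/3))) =14/8873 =0.00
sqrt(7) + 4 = 6.65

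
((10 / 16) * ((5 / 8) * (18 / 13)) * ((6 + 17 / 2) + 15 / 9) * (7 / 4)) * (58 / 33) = 492275 / 18304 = 26.89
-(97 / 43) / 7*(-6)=582 / 301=1.93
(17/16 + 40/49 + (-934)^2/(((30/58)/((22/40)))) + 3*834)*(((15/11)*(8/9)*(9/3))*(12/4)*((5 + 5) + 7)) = 929737048523/5390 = 172492958.91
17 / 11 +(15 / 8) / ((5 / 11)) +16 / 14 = 4197 / 616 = 6.81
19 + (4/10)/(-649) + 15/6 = 139531/6490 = 21.50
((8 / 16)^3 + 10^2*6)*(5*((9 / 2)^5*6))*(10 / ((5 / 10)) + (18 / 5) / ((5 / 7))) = 266201099811 / 320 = 831878436.91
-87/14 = -6.21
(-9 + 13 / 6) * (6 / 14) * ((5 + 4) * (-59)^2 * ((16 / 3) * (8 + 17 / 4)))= -5994282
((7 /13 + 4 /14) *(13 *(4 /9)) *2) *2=400 /21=19.05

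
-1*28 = -28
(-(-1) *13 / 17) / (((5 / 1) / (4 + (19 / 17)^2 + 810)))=3062891 / 24565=124.69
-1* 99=-99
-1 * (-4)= 4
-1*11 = -11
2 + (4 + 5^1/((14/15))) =159/14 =11.36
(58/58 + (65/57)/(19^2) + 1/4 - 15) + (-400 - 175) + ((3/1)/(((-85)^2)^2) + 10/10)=-2525271372319951/4296529042500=-587.75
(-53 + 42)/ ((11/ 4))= -4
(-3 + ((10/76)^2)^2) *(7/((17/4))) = -4.94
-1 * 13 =-13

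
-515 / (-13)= 515 / 13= 39.62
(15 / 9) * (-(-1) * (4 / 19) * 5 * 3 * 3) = 15.79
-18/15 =-6/5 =-1.20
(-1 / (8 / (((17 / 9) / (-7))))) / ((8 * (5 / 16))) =0.01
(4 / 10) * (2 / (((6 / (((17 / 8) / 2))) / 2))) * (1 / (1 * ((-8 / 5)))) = -0.18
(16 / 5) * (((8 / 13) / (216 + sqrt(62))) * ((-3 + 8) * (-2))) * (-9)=248832 / 302861 - 1152 * sqrt(62) / 302861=0.79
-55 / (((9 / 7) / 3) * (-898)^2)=-385 / 2419212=-0.00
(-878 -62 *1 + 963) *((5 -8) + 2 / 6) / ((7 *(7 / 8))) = -1472 / 147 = -10.01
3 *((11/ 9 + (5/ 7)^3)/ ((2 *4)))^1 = 2449/ 4116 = 0.59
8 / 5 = 1.60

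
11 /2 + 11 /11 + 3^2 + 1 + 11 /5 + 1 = 197 /10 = 19.70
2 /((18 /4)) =4 /9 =0.44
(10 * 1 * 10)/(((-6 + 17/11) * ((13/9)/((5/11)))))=-4500/637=-7.06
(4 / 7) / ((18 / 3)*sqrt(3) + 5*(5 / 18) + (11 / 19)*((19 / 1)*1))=16056 / 103159 - 7776*sqrt(3) / 103159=0.03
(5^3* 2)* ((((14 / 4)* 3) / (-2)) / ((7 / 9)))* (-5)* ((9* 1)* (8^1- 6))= 151875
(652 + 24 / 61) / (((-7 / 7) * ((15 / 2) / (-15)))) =79592 / 61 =1304.79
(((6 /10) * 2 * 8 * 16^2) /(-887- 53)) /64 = -48 /1175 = -0.04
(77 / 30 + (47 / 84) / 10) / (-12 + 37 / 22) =-24233 / 95340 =-0.25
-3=-3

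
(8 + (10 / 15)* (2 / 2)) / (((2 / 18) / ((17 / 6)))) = 221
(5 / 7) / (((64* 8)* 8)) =5 / 28672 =0.00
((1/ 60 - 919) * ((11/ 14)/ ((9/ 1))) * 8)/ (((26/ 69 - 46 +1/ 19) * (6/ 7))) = 16.43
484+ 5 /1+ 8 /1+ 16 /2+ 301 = 806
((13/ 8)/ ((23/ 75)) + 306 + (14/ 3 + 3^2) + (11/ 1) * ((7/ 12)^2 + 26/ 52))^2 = 1225225396201/ 10969344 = 111695.41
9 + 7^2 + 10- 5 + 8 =71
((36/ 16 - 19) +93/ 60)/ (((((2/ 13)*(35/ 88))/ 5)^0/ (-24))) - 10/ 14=12743/ 35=364.09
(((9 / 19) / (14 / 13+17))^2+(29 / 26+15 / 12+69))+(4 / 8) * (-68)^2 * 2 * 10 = 48010238330803 / 1036683700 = 46311.37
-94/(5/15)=-282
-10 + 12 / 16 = -37 / 4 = -9.25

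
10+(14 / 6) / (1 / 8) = 86 / 3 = 28.67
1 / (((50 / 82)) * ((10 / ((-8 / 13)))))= -164 / 1625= -0.10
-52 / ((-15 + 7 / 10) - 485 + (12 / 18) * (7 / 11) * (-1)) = 17160 / 164909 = 0.10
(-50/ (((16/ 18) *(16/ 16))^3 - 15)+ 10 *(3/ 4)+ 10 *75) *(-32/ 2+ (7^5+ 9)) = 12784750.84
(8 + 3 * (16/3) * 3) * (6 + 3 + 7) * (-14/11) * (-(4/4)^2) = 12544/11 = 1140.36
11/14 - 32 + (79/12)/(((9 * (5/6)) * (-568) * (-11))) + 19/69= -2800996921/90533520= -30.94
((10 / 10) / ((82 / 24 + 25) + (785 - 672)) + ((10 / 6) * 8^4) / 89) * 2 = 69515528 / 453099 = 153.42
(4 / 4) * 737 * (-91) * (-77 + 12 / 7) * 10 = 50491870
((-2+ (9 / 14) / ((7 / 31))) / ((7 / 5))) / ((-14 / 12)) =-1245 / 2401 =-0.52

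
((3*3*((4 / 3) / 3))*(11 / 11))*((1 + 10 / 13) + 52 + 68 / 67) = 219.14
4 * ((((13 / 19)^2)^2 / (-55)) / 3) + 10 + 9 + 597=13245712196 / 21502965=615.99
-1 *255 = -255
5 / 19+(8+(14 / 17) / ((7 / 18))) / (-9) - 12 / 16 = -18733 / 11628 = -1.61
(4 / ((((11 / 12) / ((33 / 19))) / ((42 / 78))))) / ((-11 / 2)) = -2016 / 2717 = -0.74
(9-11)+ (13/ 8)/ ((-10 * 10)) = -2.02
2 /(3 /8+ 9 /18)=16 /7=2.29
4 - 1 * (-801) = 805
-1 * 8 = -8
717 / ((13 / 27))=1489.15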